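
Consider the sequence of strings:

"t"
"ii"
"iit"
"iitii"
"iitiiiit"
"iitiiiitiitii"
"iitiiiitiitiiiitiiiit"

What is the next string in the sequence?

From term 3 onward, concatenate the last term with the second-to-last: ii·t = iit, iit·ii = iitii, …
The next term joins iitiiiitiitiiiitiiiit and iitiiiitiitii.

iitiiiitiitiiiitiiiitiitiiiitiitii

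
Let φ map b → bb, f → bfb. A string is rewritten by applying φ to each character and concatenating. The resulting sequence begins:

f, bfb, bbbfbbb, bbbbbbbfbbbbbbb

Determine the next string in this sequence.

Applying the rule to each of the 15 symbols of bbbbbbbfbbbbbbb gives the pieces bb bb bb bb bb bb bb bfb bb bb bb bb bb bb bb, which concatenate to the answer.

bbbbbbbbbbbbbbbfbbbbbbbbbbbbbbb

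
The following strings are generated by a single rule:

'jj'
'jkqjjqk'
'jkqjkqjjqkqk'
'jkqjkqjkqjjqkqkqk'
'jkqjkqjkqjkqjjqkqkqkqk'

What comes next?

jkqjkqjkqjkqjkqjjqkqkqkqkqk

Every step adds jkq to the front and qk to the end of the previous string.
So the next term is jkq·jkqjkqjkqjkqjjqkqkqkqk·qk.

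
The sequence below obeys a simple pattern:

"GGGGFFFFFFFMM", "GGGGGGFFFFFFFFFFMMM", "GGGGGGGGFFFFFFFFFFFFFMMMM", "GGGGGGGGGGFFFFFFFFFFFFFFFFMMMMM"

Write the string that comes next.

GGGGGGGGGGGGFFFFFFFFFFFFFFFFFFFMMMMMM

Reading off run lengths: G runs 4, 6, 8, 10; F runs 7, 10, 13, 16; M runs 2, 3, 4, 5 — each is linear in n, where the shown terms are n = 2, 3, 4, 5.
Setting n = 6 gives 12, 19, 6 characters in each block.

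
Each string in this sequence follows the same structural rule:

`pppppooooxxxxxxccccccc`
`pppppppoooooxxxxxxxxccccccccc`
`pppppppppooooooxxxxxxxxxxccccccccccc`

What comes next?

pppppppppppoooooooxxxxxxxxxxxxccccccccccccc

The n-th term is 2n+1 p's then n+2 o's then 2n+2 x's then 2n+3 c's, where the shown terms are n = 2, 3, 4.
For the next term, n = 5, so the run lengths are 11, 7, 12, 13.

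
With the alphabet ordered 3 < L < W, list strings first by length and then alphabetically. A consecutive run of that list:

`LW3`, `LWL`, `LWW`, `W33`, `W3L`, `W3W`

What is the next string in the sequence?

WL3

Find the rightmost character of W3W below W, bump it to the next letter, and reset everything to its right to 3.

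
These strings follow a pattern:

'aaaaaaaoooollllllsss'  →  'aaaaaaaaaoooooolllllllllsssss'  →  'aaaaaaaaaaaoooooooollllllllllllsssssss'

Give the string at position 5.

aaaaaaaaaaaaaaaoooooooooooollllllllllllllllllsssssssssss

Reading off run lengths: a runs 7, 9, 11; o runs 4, 6, 8; l runs 6, 9, 12; s runs 3, 5, 7 — each is linear in n, where the shown terms are n = 2, 3, 4.
For term 5, n = 6, so the run lengths are 15, 12, 18, 11.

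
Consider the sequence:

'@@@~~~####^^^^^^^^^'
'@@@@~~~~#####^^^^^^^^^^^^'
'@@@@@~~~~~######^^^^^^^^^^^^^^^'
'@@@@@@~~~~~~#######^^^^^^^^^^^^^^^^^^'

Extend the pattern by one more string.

Term n consists of n @'s, followed by n ~'s, followed by n+1 #'s, followed by 3n ^'s, where the shown terms are n = 3, 4, 5, 6.
For the next term, n = 7, so the run lengths are 7, 7, 8, 21.

@@@@@@@~~~~~~~########^^^^^^^^^^^^^^^^^^^^^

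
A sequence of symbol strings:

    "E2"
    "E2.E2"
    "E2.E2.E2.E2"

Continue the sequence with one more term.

s(k+1) = s(k)·.·s(k) — each term doubles the last with '.' between the halves.
So the next term is two copies of E2.E2.E2.E2 with '.' between the halves.

E2.E2.E2.E2.E2.E2.E2.E2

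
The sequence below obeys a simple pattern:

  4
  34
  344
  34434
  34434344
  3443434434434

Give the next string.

344343443443434434344

This is a Fibonacci-style word recurrence s(k) = s(k−1)·s(k−2): e.g. 34·4 = 344.
Continuing: 3443434434434 · 34434344 gives term 7.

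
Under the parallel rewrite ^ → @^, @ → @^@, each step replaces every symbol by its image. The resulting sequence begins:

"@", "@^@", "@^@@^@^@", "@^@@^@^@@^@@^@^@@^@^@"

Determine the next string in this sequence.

@^@@^@^@@^@@^@^@@^@^@@^@@^@^@@^@@^@^@@^@^@@^@@^@^@@^@^@

φ(@^@@^@^@@^@@^@^@@^@^@) expands symbol-by-symbol to @^@ @^ @^@ @^@ @^ @^@ @^ @^@ @^@ @^ @^@ @^@ @^ @^@ @^ @^@ @^@ @^ @^@ @^ @^@; joining the 21 pieces gives the next term.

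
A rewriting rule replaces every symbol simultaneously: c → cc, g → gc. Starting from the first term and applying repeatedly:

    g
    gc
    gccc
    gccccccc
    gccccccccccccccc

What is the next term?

Rewriting the 16 symbols of gccccccccccccccc one by one yields gc cc cc cc cc cc cc cc cc cc cc cc cc cc cc cc; concatenated:

gccccccccccccccccccccccccccccccc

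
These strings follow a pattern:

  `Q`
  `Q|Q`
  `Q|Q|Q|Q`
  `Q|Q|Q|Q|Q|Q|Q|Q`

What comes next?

Every step duplicates the string with '|' between the halves.
So the next term is two copies of Q|Q|Q|Q|Q|Q|Q|Q with '|' between the halves.

Q|Q|Q|Q|Q|Q|Q|Q|Q|Q|Q|Q|Q|Q|Q|Q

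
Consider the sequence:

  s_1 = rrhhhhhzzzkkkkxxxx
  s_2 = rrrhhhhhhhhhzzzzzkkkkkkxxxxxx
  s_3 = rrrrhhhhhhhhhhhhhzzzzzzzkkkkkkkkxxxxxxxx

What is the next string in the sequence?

The n-th term is n+1 r's then 4n+1 h's then 2n+1 z's then 2n+2 k's then 2n+2 x's (n = 1, 2, …).
At n = 4 the blocks have lengths 5, 17, 9, 10, 10.

rrrrrhhhhhhhhhhhhhhhhhzzzzzzzzzkkkkkkkkkkxxxxxxxxxx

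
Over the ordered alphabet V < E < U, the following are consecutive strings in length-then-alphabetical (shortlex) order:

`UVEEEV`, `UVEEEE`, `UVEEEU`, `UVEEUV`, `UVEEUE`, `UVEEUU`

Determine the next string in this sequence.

Find the rightmost character of UVEEUU below U, bump it to the next letter, and reset everything to its right to V.

UVEUVV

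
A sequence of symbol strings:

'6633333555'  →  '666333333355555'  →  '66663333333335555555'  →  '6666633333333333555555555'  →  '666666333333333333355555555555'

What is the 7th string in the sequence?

6666666633333333333333333555555555555555

Each string has the form 6^{n} 3^{2n+1} 5^{2n-1}, where the shown terms are n = 2, 3, 4, 5, 6.
For term 7, n = 8, so the run lengths are 8, 17, 15.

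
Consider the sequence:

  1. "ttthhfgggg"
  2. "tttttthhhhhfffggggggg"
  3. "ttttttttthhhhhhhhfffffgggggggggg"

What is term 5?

Term n consists of 3n t's, followed by 3n-1 h's, followed by 2n-1 f's, followed by 3n+1 g's (n = 1, 2, …).
At n = 5 the blocks have lengths 15, 14, 9, 16.

ttttttttttttttthhhhhhhhhhhhhhfffffffffgggggggggggggggg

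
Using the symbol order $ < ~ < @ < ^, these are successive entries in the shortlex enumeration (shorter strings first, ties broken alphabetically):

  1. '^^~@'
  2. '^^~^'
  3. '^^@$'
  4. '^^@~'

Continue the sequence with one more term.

Treat ^^@~ as a base-4 numeral over the given alphabet and add one, carrying through any trailing ^'s.

^^@@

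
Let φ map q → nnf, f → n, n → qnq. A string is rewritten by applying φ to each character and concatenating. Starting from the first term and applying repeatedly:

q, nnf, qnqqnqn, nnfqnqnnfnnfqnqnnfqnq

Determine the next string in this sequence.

Applying the rule to each of the 21 symbols of nnfqnqnnfnnfqnqnnfqnq gives the pieces qnq qnq n nnf qnq nnf qnq qnq n qnq qnq n nnf qnq nnf qnq qnq n nnf qnq nnf, which concatenate to the answer.

qnqqnqnnnfqnqnnfqnqqnqnqnqqnqnnnfqnqnnfqnqqnqnnnfqnqnnf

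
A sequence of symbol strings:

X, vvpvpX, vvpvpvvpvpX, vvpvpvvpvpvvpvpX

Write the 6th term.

Every step adds vvpvp at the front: s(k+1) = vvpvp·s(k).
From vvpvpvvpvpvvpvpX, 2 further steps: vvpvpvvpvpvvpvpX → vvpvpvvpvpvvpvpvvpvpX → (answer).

vvpvpvvpvpvvpvpvvpvpvvpvpX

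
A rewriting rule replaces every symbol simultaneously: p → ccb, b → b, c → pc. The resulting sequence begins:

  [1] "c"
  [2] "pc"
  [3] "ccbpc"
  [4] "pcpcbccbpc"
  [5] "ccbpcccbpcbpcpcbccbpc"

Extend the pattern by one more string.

Rewriting the 21 symbols of ccbpcccbpcbpcpcbccbpc one by one yields pc pc b ccb pc pc pc b ccb pc b ccb pc ccb pc b pc pc b ccb pc; concatenated:

pcpcbccbpcpcpcbccbpcbccbpcccbpcbpcpcbccbpc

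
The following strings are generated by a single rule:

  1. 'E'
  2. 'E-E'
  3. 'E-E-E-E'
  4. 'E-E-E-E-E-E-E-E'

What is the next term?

Each string is two copies of the previous one joined by '-'.
Doubling E-E-E-E-E-E-E-E with '-' between the halves:

E-E-E-E-E-E-E-E-E-E-E-E-E-E-E-E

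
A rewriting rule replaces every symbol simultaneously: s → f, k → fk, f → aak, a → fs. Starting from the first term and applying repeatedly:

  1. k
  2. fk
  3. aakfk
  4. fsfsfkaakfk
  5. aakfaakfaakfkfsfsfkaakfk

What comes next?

Replace each of the 24 characters of aakfaakfaakfkfsfsfkaakfk in place — fs fs fk aak fs fs fk aak fs fs fk aak fk aak f aak f aak fk fs fs fk aak fk — and concatenate.

fsfsfkaakfsfsfkaakfsfsfkaakfkaakfaakfaakfkfsfsfkaakfk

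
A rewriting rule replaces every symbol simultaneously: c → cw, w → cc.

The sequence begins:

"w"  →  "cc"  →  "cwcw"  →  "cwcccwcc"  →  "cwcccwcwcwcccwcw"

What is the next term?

cwcccwcwcwcccwcccwcccwcwcwcccwcc

Applying the rule to each of the 16 symbols of cwcccwcwcwcccwcw gives the pieces cw cc cw cw cw cc cw cc cw cc cw cw cw cc cw cc, which concatenate to the answer.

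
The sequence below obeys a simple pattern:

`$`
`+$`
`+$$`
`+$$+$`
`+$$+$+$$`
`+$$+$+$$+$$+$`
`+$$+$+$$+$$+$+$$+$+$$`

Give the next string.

+$$+$+$$+$$+$+$$+$+$$+$$+$+$$+$$+$

From term 3 onward, concatenate the last term with the second-to-last: +$·$ = +$$, +$$·+$ = +$$+$, …
Continuing: +$$+$+$$+$$+$+$$+$+$$ · +$$+$+$$+$$+$ gives term 8.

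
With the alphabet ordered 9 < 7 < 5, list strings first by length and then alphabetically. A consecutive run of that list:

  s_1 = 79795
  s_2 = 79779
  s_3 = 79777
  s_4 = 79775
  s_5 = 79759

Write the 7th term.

79755

Continuing the enumeration 2 steps past 79759: 79759 → 79757 → (answer).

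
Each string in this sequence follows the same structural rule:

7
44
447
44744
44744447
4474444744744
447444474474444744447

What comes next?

From term 3 onward, concatenate the last term with the second-to-last: 44·7 = 447, 447·44 = 44744, …
Continuing: 447444474474444744447 · 4474444744744 gives term 8.

4474444744744447444474474444744744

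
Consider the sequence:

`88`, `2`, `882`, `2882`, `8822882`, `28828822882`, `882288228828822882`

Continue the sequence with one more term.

This is a Fibonacci-style word recurrence s(k) = s(k−2)·s(k−1): e.g. 88·2 = 882.
The next term joins 28828822882 and 882288228828822882.

28828822882882288228828822882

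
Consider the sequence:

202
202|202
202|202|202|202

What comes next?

Every step duplicates the string with '|' between the halves.
Doubling 202|202|202|202 with '|' between the halves:

202|202|202|202|202|202|202|202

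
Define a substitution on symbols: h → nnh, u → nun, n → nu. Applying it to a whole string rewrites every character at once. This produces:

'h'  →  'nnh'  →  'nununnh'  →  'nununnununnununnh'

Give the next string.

nununnununnunununnununnunununnununnununnh

Applying the rule to each of the 17 symbols of nununnununnununnh gives the pieces nu nun nu nun nu nu nun nu nun nu nu nun nu nun nu nu nnh, which concatenate to the answer.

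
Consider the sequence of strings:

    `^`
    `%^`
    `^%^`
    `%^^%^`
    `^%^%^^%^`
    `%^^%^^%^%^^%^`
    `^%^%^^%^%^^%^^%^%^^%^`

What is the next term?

%^^%^^%^%^^%^^%^%^^%^%^^%^^%^%^^%^

This is a Fibonacci-style word recurrence s(k) = s(k−2)·s(k−1): e.g. ^·%^ = ^%^.
So term 8 is %^^%^^%^%^^%^·^%^%^^%^%^^%^^%^%^^%^.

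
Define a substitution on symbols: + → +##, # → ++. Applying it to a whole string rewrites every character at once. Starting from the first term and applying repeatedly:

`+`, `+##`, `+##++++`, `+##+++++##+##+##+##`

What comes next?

φ(+##+++++##+##+##+##) expands symbol-by-symbol to +## ++ ++ +## +## +## +## +## ++ ++ +## ++ ++ +## ++ ++ +## ++ ++; joining the 19 pieces gives the next term.

+##+++++##+##+##+##+##+++++##+++++##+++++##++++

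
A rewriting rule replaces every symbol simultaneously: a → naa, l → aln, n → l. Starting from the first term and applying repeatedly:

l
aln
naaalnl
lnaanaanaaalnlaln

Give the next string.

Rewriting the 17 symbols of lnaanaanaaalnlaln one by one yields aln l naa naa l naa naa l naa naa naa aln l aln naa aln l; concatenated:

alnlnaanaalnaanaalnaanaanaaalnlalnnaaalnl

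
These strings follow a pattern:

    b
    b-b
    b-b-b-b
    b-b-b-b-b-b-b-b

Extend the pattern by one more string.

b-b-b-b-b-b-b-b-b-b-b-b-b-b-b-b

s(k+1) = s(k)·-·s(k) — each term doubles the last with '-' between the halves.
So the next term is two copies of b-b-b-b-b-b-b-b with '-' between the halves.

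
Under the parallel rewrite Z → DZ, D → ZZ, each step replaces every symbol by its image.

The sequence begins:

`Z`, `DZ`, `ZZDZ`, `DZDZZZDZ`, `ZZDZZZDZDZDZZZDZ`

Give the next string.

DZDZZZDZDZDZZZDZZZDZZZDZDZDZZZDZ

Applying the rule to each of the 16 symbols of ZZDZZZDZDZDZZZDZ gives the pieces DZ DZ ZZ DZ DZ DZ ZZ DZ ZZ DZ ZZ DZ DZ DZ ZZ DZ, which concatenate to the answer.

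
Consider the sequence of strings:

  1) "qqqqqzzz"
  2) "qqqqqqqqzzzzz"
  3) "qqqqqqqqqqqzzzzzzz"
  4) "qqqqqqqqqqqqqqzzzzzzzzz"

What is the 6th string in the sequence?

qqqqqqqqqqqqqqqqqqqqzzzzzzzzzzzzz

Term n consists of 3n+2 q's, followed by 2n+1 z's (n = 1, 2, …).
At n = 6 the blocks have lengths 20, 13.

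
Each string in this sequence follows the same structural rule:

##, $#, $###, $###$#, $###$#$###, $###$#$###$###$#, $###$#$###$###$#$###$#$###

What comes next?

$###$#$###$###$#$###$#$###$###$#$###$###$#

From term 3 onward, concatenate the last term with the second-to-last: $#·## = $###, $###·$# = $###$#, …
The next term joins $###$#$###$###$#$###$#$### and $###$#$###$###$#.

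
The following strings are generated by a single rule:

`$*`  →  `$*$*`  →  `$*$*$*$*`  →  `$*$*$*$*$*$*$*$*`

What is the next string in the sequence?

Every step duplicates the string.
So the next term is two copies of $*$*$*$*$*$*$*$*.

$*$*$*$*$*$*$*$*$*$*$*$*$*$*$*$*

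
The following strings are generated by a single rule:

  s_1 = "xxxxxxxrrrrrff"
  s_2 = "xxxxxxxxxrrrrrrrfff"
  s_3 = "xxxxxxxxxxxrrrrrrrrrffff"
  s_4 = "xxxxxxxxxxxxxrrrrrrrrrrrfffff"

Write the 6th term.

xxxxxxxxxxxxxxxxxrrrrrrrrrrrrrrrfffffff

Term n consists of 2n+3 x's, followed by 2n+1 r's, followed by n f's, where the shown terms are n = 2, 3, 4, 5.
At n = 7 the blocks have lengths 17, 15, 7.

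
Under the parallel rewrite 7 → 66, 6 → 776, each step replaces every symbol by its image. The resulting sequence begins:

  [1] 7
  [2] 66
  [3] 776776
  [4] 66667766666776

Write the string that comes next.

Rewriting the 14 symbols of 66667766666776 one by one yields 776 776 776 776 66 66 776 776 776 776 776 66 66 776; concatenated:

77677677677666667767767767767766666776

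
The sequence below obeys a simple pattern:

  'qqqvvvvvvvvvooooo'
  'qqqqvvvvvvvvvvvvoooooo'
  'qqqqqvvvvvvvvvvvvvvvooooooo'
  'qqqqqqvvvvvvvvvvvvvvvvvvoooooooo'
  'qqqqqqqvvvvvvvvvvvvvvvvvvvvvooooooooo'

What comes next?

The n-th term is n q's then 3n v's then n+2 o's, where the shown terms are n = 3, 4, 5, 6, 7.
Setting n = 8 gives 8, 24, 10 characters in each block.

qqqqqqqqvvvvvvvvvvvvvvvvvvvvvvvvoooooooooo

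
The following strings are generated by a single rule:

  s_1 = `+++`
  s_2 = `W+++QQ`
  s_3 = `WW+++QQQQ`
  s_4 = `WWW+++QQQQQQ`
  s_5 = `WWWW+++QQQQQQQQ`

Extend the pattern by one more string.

s(k+1) = W·s(k)·QQ, so each term gains W as a prefix and QQ as a suffix.
So the next term is W·WWWW+++QQQQQQQQ·QQ.

WWWWW+++QQQQQQQQQQ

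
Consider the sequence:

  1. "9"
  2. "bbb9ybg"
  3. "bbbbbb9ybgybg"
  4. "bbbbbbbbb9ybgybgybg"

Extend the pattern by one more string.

bbbbbbbbbbbb9ybgybgybgybg

Every step adds bbb to the front and ybg to the end of the previous string.
One more step from bbbbbbbbb9ybgybgybg gives the answer.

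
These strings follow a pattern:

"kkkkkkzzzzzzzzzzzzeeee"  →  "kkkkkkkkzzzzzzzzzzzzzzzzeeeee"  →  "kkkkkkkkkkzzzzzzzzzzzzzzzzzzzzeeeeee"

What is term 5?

kkkkkkkkkkkkkkzzzzzzzzzzzzzzzzzzzzzzzzzzzzeeeeeeee

The n-th term is 2n k's then 4n z's then n+1 e's, where the shown terms are n = 3, 4, 5.
For term 5, n = 7, so the run lengths are 14, 28, 8.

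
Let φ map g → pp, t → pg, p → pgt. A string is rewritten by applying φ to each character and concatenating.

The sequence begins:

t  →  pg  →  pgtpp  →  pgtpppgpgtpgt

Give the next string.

Replace each of the 13 characters of pgtpppgpgtpgt in place — pgt pp pg pgt pgt pgt pp pgt pp pg pgt pp pg — and concatenate.

pgtpppgpgtpgtpgtpppgtpppgpgtpppg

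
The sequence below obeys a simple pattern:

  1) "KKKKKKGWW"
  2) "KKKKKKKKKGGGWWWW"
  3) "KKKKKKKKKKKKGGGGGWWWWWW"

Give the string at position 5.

KKKKKKKKKKKKKKKKKKGGGGGGGGGWWWWWWWWWW

Term n consists of 3n+3 K's, followed by 2n-1 G's, followed by 2n W's (n = 1, 2, …).
Setting n = 5 gives 18, 9, 10 characters in each block.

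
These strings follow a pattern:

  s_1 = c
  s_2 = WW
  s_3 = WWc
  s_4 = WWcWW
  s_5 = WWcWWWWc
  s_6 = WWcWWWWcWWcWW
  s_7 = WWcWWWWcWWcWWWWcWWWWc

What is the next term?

WWcWWWWcWWcWWWWcWWWWcWWcWWWWcWWcWW

Each term (from the third on) is the previous term followed by the one before it: term 3 = WW·c = WWc.
The next term joins WWcWWWWcWWcWWWWcWWWWc and WWcWWWWcWWcWW.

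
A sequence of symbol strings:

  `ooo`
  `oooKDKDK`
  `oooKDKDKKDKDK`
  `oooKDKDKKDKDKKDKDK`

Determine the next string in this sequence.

The strings grow by a fixed suffix KDKDK each time.
Applying this once more to oooKDKDKKDKDKKDKDK:

oooKDKDKKDKDKKDKDKKDKDK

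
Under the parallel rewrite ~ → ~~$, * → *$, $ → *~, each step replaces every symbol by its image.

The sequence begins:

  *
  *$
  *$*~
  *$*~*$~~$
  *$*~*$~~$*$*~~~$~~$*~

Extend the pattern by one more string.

Replace each of the 21 characters of *$*~*$~~$*$*~~~$~~$*~ in place — *$ *~ *$ ~~$ *$ *~ ~~$ ~~$ *~ *$ *~ *$ ~~$ ~~$ ~~$ *~ ~~$ ~~$ *~ *$ ~~$ — and concatenate.

*$*~*$~~$*$*~~~$~~$*~*$*~*$~~$~~$~~$*~~~$~~$*~*$~~$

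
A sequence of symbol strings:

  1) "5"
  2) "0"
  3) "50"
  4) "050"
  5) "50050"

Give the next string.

Each term (from the third on) is the two preceding terms concatenated in order: term 3 = 5·0 = 50.
Continuing: 050 · 50050 gives term 6.

05050050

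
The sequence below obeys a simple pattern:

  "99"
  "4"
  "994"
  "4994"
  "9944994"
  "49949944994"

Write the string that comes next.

994499449949944994

From term 3 onward, concatenate the second-to-last term with the last: 99·4 = 994, 4·994 = 4994, …
The next term joins 9944994 and 49949944994.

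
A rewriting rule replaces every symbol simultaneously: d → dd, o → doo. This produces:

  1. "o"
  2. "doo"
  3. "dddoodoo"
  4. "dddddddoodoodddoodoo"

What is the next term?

φ(dddddddoodoodddoodoo) expands symbol-by-symbol to dd dd dd dd dd dd dd doo doo dd doo doo dd dd dd doo doo dd doo doo; joining the 20 pieces gives the next term.

dddddddddddddddoodoodddoodoodddddddoodoodddoodoo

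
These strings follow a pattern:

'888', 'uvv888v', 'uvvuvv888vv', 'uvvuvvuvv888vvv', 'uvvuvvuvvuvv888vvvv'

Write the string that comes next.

uvvuvvuvvuvvuvv888vvvvv

Each term wraps the previous one in uvv on the left and v on the right.
One more step from uvvuvvuvvuvv888vvvv gives the answer.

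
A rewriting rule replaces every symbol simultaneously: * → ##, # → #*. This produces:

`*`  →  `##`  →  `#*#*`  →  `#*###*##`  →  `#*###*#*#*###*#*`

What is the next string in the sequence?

Rewriting the 16 symbols of #*###*#*#*###*#* one by one yields #* ## #* #* #* ## #* ## #* ## #* #* #* ## #* ##; concatenated:

#*###*#*#*###*###*###*#*#*###*##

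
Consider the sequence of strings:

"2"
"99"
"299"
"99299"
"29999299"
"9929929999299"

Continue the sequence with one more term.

299992999929929999299

Each term (from the third on) is the two preceding terms concatenated in order: term 3 = 2·99 = 299.
Continuing: 29999299 · 9929929999299 gives term 7.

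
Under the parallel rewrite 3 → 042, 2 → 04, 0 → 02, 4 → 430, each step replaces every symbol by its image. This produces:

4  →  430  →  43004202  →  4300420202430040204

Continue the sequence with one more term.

Applying the rule to each of the 19 symbols of 4300420202430040204 gives the pieces 430 042 02 02 430 04 02 04 02 04 430 042 02 02 430 02 04 02 430, which concatenate to the answer.

430042020243004020402044300420202430020402430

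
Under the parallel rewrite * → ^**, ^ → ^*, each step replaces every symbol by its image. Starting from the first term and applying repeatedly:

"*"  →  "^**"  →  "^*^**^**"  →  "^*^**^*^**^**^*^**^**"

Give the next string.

φ(^*^**^*^**^**^*^**^**) expands symbol-by-symbol to ^* ^** ^* ^** ^** ^* ^** ^* ^** ^** ^* ^** ^** ^* ^** ^* ^** ^** ^* ^** ^**; joining the 21 pieces gives the next term.

^*^**^*^**^**^*^**^*^**^**^*^**^**^*^**^*^**^**^*^**^**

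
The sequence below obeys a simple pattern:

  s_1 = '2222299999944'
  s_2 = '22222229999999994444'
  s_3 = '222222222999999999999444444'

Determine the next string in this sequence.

2222222222299999999999999944444444

The n-th term is 2n+3 2's then 3n+3 9's then 2n 4's (n = 1, 2, …).
For the next term, n = 4, so the run lengths are 11, 15, 8.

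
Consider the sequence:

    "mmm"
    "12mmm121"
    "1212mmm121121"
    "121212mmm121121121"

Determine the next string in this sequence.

s(k+1) = 12·s(k)·121, so each term gains 12 as a prefix and 121 as a suffix.
Applying this once more to 121212mmm121121121:

12121212mmm121121121121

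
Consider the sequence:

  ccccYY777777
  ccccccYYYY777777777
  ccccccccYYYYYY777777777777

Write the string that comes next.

Reading off run lengths: c runs 4, 6, 8; Y runs 2, 4, 6; 7 runs 6, 9, 12 — each is linear in n (n = 1, 2, …).
Setting n = 4 gives 10, 8, 15 characters in each block.

ccccccccccYYYYYYYY777777777777777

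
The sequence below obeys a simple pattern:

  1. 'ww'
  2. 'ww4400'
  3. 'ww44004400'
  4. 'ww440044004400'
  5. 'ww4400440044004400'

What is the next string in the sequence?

ww44004400440044004400

Every step adds 4400 to the end: s(k+1) = s(k)·4400.
So the next term is ww4400440044004400·4400.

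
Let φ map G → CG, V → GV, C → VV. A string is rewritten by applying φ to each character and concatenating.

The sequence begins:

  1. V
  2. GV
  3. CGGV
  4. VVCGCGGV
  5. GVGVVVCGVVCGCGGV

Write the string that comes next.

CGGVCGGVGVGVVVCGGVGVVVCGVVCGCGGV

Replace each of the 16 characters of GVGVVVCGVVCGCGGV in place — CG GV CG GV GV GV VV CG GV GV VV CG VV CG CG GV — and concatenate.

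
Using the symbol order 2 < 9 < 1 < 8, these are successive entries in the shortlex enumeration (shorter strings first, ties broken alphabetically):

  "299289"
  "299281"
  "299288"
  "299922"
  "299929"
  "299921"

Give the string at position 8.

Continuing the enumeration 2 steps past 299921: 299921 → 299928 → (answer).

299992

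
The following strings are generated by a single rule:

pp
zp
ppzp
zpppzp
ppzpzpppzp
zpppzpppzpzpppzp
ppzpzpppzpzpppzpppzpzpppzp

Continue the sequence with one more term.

This is a Fibonacci-style word recurrence s(k) = s(k−2)·s(k−1): e.g. pp·zp = ppzp.
So term 8 is zpppzpppzpzpppzp·ppzpzpppzpzpppzpppzpzpppzp.

zpppzpppzpzpppzpppzpzpppzpzpppzpppzpzpppzp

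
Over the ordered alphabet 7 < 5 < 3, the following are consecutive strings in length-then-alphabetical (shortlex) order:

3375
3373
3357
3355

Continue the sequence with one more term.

3353

Find the rightmost character of 3355 below 3, bump it to the next letter, and reset everything to its right to 7.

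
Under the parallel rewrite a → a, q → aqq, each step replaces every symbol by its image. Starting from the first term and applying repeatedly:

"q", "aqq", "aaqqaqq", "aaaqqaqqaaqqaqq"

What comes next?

Rewriting the 15 symbols of aaaqqaqqaaqqaqq one by one yields a a a aqq aqq a aqq aqq a a aqq aqq a aqq aqq; concatenated:

aaaaqqaqqaaqqaqqaaaqqaqqaaqqaqq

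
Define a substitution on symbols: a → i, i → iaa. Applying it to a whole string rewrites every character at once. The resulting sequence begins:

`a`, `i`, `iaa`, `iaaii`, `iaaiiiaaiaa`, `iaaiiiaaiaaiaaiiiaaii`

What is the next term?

Rewriting the 21 symbols of iaaiiiaaiaaiaaiiiaaii one by one yields iaa i i iaa iaa iaa i i iaa i i iaa i i iaa iaa iaa i i iaa iaa; concatenated:

iaaiiiaaiaaiaaiiiaaiiiaaiiiaaiaaiaaiiiaaiaa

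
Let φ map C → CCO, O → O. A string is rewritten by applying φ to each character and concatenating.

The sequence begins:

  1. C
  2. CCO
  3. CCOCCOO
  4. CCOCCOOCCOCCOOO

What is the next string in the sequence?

Replace each of the 15 characters of CCOCCOOCCOCCOOO in place — CCO CCO O CCO CCO O O CCO CCO O CCO CCO O O O — and concatenate.

CCOCCOOCCOCCOOOCCOCCOOCCOCCOOOO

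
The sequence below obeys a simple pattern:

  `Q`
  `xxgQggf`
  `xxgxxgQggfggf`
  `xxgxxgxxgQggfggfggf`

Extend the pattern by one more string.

Every step adds xxg to the front and ggf to the end of the previous string.
Applying this once more to xxgxxgxxgQggfggfggf:

xxgxxgxxgxxgQggfggfggfggf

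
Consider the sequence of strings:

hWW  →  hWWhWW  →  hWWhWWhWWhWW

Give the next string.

hWWhWWhWWhWWhWWhWWhWWhWW

Every step duplicates the string.
One more doubling of hWWhWWhWWhWW gives the answer.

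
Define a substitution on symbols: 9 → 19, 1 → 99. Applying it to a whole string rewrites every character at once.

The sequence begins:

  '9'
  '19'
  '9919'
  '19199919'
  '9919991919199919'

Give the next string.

Applying the rule to each of the 16 symbols of 9919991919199919 gives the pieces 19 19 99 19 19 19 99 19 99 19 99 19 19 19 99 19, which concatenate to the answer.

19199919191999199919991919199919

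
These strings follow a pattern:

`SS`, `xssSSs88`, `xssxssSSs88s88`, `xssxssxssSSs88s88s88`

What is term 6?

xssxssxssxssxssSSs88s88s88s88s88

s(k+1) = xss·s(k)·s88, so each term gains xss as a prefix and s88 as a suffix.
From xssxssxssSSs88s88s88, 2 further steps: xssxssxssSSs88s88s88 → xssxssxssxssSSs88s88s88s88 → (answer).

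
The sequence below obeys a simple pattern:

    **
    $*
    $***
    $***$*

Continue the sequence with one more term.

$***$*$***

This is a Fibonacci-style word recurrence s(k) = s(k−1)·s(k−2): e.g. $*·** = $***.
So term 5 is $***$*·$***.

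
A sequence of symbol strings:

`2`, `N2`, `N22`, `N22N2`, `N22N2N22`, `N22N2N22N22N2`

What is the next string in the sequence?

N22N2N22N22N2N22N2N22

This is a Fibonacci-style word recurrence s(k) = s(k−1)·s(k−2): e.g. N2·2 = N22.
Continuing: N22N2N22N22N2 · N22N2N22 gives term 7.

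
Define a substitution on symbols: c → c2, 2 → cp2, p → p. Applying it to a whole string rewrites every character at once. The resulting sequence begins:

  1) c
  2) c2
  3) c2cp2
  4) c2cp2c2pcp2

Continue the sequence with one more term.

c2cp2c2pcp2c2cp2pc2pcp2

Expanding c2cp2c2pcp2: c→c2, 2→cp2, c→c2, p→p, 2→cp2, c→c2, 2→cp2, p→p, c→c2, p→p, 2→cp2. Concatenated: c2 cp2 c2 p cp2 c2 cp2 p c2 p cp2.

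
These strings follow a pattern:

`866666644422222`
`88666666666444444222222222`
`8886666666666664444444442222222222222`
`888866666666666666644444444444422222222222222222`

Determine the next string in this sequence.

The n-th term is n 8's then 3n+3 6's then 3n 4's then 4n+1 2's (n = 1, 2, …).
For the next term, n = 5, so the run lengths are 5, 18, 15, 21.

88888666666666666666666444444444444444222222222222222222222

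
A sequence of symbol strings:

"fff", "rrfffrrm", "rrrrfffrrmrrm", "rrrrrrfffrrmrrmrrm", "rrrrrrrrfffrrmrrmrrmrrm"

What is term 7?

rrrrrrrrrrrrfffrrmrrmrrmrrmrrmrrm

Every step adds rr to the front and rrm to the end of the previous string.
From rrrrrrrrfffrrmrrmrrmrrm, 2 further steps: rrrrrrrrfffrrmrrmrrmrrm → rrrrrrrrrrfffrrmrrmrrmrrmrrm → (answer).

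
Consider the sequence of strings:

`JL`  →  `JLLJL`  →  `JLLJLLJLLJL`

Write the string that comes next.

Each string is two copies of the previous one joined by 'L'.
So the next term is two copies of JLLJLLJLLJL with 'L' between the halves.

JLLJLLJLLJLLJLLJLLJLLJL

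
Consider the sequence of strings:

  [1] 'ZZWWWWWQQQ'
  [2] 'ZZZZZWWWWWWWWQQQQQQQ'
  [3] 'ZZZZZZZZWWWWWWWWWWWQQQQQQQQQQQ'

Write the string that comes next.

ZZZZZZZZZZZWWWWWWWWWWWWWWQQQQQQQQQQQQQQQ

The n-th term is 3n-1 Z's then 3n+2 W's then 4n-1 Q's (n = 1, 2, …).
For the next term, n = 4, so the run lengths are 11, 14, 15.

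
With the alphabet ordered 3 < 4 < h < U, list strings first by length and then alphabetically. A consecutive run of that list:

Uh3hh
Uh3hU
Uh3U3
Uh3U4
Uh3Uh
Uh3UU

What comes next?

Uh433

Find the rightmost character of Uh3UU below U, bump it to the next letter, and reset everything to its right to 3.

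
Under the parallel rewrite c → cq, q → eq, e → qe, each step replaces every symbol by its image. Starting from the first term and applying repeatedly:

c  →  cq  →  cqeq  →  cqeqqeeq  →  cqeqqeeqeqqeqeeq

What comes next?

Applying the rule to each of the 16 symbols of cqeqqeeqeqqeqeeq gives the pieces cq eq qe eq eq qe qe eq qe eq eq qe eq qe qe eq, which concatenate to the answer.

cqeqqeeqeqqeqeeqqeeqeqqeeqqeqeeq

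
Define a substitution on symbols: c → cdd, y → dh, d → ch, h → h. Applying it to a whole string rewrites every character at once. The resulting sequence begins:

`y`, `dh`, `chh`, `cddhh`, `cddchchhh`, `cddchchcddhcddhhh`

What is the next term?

cddchchcddhcddhcddchchhcddchchhhh

Replace each of the 17 characters of cddchchcddhcddhhh in place — cdd ch ch cdd h cdd h cdd ch ch h cdd ch ch h h h — and concatenate.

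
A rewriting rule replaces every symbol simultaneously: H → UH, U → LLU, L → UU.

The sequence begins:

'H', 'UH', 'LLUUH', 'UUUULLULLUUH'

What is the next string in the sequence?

LLULLULLULLUUUUULLUUUUULLULLUUH

Apply φ to UUUULLULLUUH symbol by symbol: U→LLU, U→LLU, U→LLU, U→LLU, L→UU, L→UU, U→LLU, L→UU, L→UU, U→LLU, U→LLU, H→UH; joined: LLU LLU LLU LLU UU UU LLU UU UU LLU LLU UH.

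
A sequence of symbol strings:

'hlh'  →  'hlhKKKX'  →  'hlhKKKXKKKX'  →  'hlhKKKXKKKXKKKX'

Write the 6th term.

hlhKKKXKKKXKKKXKKKXKKKX

The strings grow by a fixed suffix KKKX each time.
From hlhKKKXKKKXKKKX, 2 further steps: hlhKKKXKKKXKKKX → hlhKKKXKKKXKKKXKKKX → (answer).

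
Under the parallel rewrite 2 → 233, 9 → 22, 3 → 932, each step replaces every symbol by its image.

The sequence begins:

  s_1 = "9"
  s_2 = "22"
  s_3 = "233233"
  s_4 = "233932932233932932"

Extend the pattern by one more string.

23393293222932233229322332339329322293223322932233

Applying the rule to each of the 18 symbols of 233932932233932932 gives the pieces 233 932 932 22 932 233 22 932 233 233 932 932 22 932 233 22 932 233, which concatenate to the answer.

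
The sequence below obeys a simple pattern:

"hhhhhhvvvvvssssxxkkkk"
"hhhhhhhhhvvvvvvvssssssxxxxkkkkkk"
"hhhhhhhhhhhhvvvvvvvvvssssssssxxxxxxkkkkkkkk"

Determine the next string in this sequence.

hhhhhhhhhhhhhhhvvvvvvvvvvvssssssssssxxxxxxxxkkkkkkkkkk

The n-th term is 3n h's then 2n+1 v's then 2n s's then 2n-2 x's then 2n k's, where the shown terms are n = 2, 3, 4.
Setting n = 5 gives 15, 11, 10, 8, 10 characters in each block.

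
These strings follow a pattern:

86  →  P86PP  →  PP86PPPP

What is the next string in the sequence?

PPP86PPPPPP

Each term wraps the previous one in P on the left and PP on the right.
One more step from PP86PPPP gives the answer.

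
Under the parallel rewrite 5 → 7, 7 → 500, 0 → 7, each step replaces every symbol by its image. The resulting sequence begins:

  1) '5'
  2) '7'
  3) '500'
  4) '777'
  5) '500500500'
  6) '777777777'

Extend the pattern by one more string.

Expanding 777777777: 7→500, 7→500, 7→500, 7→500, 7→500, 7→500, 7→500, 7→500, 7→500. Concatenated: 500 500 500 500 500 500 500 500 500.

500500500500500500500500500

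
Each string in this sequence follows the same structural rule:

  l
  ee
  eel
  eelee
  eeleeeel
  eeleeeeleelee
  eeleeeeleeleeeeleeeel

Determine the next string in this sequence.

eeleeeeleeleeeeleeeeleeleeeeleelee

This is a Fibonacci-style word recurrence s(k) = s(k−1)·s(k−2): e.g. ee·l = eel.
So term 8 is eeleeeeleeleeeeleeeel·eeleeeeleelee.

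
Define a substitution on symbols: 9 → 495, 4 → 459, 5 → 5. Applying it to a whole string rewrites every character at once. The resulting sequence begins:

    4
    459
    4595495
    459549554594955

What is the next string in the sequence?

Rewriting the 15 symbols of 459549554594955 one by one yields 459 5 495 5 459 495 5 5 459 5 495 459 495 5 5; concatenated:

4595495545949555459549545949555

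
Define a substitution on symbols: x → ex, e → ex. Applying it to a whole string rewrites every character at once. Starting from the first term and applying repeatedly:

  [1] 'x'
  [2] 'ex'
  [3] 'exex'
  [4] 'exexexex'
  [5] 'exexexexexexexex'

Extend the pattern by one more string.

exexexexexexexexexexexexexexexex

φ(exexexexexexexex) expands symbol-by-symbol to ex ex ex ex ex ex ex ex ex ex ex ex ex ex ex ex; joining the 16 pieces gives the next term.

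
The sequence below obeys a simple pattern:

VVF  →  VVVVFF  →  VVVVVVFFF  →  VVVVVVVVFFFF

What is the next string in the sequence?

Reading off run lengths: V runs 2, 4, 6, 8; F runs 1, 2, 3, 4 — each is linear in n (n = 1, 2, …).
Setting n = 5 gives 10, 5 characters in each block.

VVVVVVVVVVFFFFF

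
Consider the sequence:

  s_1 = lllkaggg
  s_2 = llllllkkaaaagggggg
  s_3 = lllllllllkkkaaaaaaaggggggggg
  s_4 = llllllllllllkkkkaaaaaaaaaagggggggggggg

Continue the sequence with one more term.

lllllllllllllllkkkkkaaaaaaaaaaaaaggggggggggggggg

Each string has the form l^{3n} k^{n} a^{3n-2} g^{3n} (n = 1, 2, …).
For the next term, n = 5, so the run lengths are 15, 5, 13, 15.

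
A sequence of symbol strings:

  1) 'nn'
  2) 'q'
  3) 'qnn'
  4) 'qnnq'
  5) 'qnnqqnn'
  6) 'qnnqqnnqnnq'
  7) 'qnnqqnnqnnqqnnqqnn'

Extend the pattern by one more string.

From term 3 onward, concatenate the last term with the second-to-last: q·nn = qnn, qnn·q = qnnq, …
So term 8 is qnnqqnnqnnqqnnqqnn·qnnqqnnqnnq.

qnnqqnnqnnqqnnqqnnqnnqqnnqnnq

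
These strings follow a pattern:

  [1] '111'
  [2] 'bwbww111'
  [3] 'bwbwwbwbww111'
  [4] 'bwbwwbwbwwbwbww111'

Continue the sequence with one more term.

bwbwwbwbwwbwbwwbwbww111

The strings grow by a fixed prefix bwbww each time.
One more step from bwbwwbwbwwbwbww111 gives the answer.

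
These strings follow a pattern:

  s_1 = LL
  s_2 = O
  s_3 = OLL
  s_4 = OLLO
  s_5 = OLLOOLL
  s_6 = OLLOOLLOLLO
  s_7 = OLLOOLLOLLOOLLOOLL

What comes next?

Each term (from the third on) is the previous term followed by the one before it: term 3 = O·LL = OLL.
So term 8 is OLLOOLLOLLOOLLOOLL·OLLOOLLOLLO.

OLLOOLLOLLOOLLOOLLOLLOOLLOLLO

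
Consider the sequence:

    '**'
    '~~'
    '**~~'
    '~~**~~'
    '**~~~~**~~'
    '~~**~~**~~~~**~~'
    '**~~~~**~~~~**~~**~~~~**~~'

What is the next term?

~~**~~**~~~~**~~**~~~~**~~~~**~~**~~~~**~~

Each term (from the third on) is the two preceding terms concatenated in order: term 3 = **·~~ = **~~.
So term 8 is ~~**~~**~~~~**~~·**~~~~**~~~~**~~**~~~~**~~.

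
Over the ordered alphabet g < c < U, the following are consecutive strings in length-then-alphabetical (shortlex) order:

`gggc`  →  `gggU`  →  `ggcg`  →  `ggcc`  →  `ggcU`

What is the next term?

ggUg

The successor of ggcU increments the rightmost position that isn't already U and resets every position after it to g.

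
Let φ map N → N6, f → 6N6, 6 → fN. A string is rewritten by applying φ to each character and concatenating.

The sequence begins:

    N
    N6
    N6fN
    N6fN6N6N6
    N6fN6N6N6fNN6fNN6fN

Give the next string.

Applying the rule to each of the 19 symbols of N6fN6N6N6fNN6fNN6fN gives the pieces N6 fN 6N6 N6 fN N6 fN N6 fN 6N6 N6 N6 fN 6N6 N6 N6 fN 6N6 N6, which concatenate to the answer.

N6fN6N6N6fNN6fNN6fN6N6N6N6fN6N6N6N6fN6N6N6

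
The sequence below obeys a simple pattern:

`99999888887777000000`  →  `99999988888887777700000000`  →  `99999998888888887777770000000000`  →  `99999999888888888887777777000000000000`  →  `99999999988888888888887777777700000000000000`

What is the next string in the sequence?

99999999998888888888888887777777770000000000000000

Reading off run lengths: 9 runs 5, 6, 7, 8, 9; 8 runs 5, 7, 9, 11, 13; 7 runs 4, 5, 6, 7, 8; 0 runs 6, 8, 10, 12, 14 — each is linear in n, where the shown terms are n = 3, 4, 5, 6, 7.
Setting n = 8 gives 10, 15, 9, 16 characters in each block.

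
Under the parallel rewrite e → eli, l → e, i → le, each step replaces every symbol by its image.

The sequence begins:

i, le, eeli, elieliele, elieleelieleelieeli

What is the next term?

Applying the rule to each of the 19 symbols of elieleelieleelieeli gives the pieces eli e le eli e eli eli e le eli e eli eli e le eli eli e le, which concatenate to the answer.

elieleelieelielieleelieelielieleelieliele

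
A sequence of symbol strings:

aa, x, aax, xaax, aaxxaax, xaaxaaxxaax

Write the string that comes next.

This is a Fibonacci-style word recurrence s(k) = s(k−2)·s(k−1): e.g. aa·x = aax.
So term 7 is aaxxaax·xaaxaaxxaax.

aaxxaaxxaaxaaxxaax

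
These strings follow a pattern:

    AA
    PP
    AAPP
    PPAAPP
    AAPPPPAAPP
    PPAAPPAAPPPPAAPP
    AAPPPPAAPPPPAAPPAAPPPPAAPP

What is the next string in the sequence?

PPAAPPAAPPPPAAPPAAPPPPAAPPPPAAPPAAPPPPAAPP

From term 3 onward, concatenate the second-to-last term with the last: AA·PP = AAPP, PP·AAPP = PPAAPP, …
Continuing: PPAAPPAAPPPPAAPP · AAPPPPAAPPPPAAPPAAPPPPAAPP gives term 8.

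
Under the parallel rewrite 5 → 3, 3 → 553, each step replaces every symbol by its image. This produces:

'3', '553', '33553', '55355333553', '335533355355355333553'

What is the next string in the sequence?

Rewriting the 21 symbols of 335533355355355333553 one by one yields 553 553 3 3 553 553 553 3 3 553 3 3 553 3 3 553 553 553 3 3 553; concatenated:

5535533355355355333553335533355355355333553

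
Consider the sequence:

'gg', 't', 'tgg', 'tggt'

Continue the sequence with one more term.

Each term (from the third on) is the previous term followed by the one before it: term 3 = t·gg = tgg.
So term 5 is tggt·tgg.

tggttgg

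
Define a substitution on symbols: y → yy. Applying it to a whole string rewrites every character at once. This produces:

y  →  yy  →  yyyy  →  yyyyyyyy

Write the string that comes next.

yyyyyyyyyyyyyyyy

Apply φ to yyyyyyyy symbol by symbol: y→yy, y→yy, y→yy, y→yy, y→yy, y→yy, y→yy, y→yy; joined: yy yy yy yy yy yy yy yy.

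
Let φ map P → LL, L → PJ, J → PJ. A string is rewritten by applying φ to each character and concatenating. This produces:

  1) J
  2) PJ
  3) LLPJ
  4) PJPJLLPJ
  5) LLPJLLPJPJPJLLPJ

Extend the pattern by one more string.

PJPJLLPJPJPJLLPJLLPJLLPJPJPJLLPJ

φ(LLPJLLPJPJPJLLPJ) expands symbol-by-symbol to PJ PJ LL PJ PJ PJ LL PJ LL PJ LL PJ PJ PJ LL PJ; joining the 16 pieces gives the next term.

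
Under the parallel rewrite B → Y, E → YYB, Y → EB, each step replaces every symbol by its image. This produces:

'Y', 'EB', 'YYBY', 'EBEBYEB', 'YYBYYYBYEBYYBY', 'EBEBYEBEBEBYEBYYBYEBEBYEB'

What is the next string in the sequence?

Rewriting the 25 symbols of EBEBYEBEBEBYEBYYBYEBEBYEB one by one yields YYB Y YYB Y EB YYB Y YYB Y YYB Y EB YYB Y EB EB Y EB YYB Y YYB Y EB YYB Y; concatenated:

YYBYYYBYEBYYBYYYBYYYBYEBYYBYEBEBYEBYYBYYYBYEBYYBY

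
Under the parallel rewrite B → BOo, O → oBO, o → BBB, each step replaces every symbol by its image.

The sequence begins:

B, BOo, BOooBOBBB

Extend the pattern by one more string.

Apply φ to BOooBOBBB symbol by symbol: B→BOo, O→oBO, o→BBB, o→BBB, B→BOo, O→oBO, B→BOo, B→BOo, B→BOo; joined: BOo oBO BBB BBB BOo oBO BOo BOo BOo.

BOooBOBBBBBBBOooBOBOoBOoBOo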